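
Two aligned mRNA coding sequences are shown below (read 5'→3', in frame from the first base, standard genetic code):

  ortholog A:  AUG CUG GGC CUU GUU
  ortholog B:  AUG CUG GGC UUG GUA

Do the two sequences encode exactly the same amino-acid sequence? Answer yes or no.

Codon 1: AUG Met / AUG Met — identical.
Codon 2: CUG Leu / CUG Leu — identical.
Codon 3: GGC Gly / GGC Gly — identical.
Codon 4: CUU Leu / UUG Leu — synonymous.
Codon 5: GUU Val / GUA Val — synonymous.
Nonsynonymous differences: 0 → same protein.

yes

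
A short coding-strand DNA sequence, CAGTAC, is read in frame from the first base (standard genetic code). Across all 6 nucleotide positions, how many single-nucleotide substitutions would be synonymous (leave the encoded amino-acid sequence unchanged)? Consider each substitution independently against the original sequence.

Codon 1 (CAG, Gln): 1 synonymous substitution.
Codon 2 (TAC, Tyr): 1 synonymous substitution.
Total: 1 + 1 = 2.

2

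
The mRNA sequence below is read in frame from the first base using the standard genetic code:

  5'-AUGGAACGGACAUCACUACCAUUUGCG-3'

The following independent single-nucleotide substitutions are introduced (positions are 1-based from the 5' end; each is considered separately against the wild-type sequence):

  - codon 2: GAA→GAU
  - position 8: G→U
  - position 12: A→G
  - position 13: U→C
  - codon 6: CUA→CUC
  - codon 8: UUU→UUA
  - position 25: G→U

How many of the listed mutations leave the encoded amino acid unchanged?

Codon 2: GAA (Glu) → GAU (Asp) — missense.
Codon 3: CGG (Arg) → CUG (Leu) — missense.
Codon 4: ACA (Thr) → ACG (Thr) — synonymous.
Codon 5: UCA (Ser) → CCA (Pro) — missense.
Codon 6: CUA (Leu) → CUC (Leu) — synonymous.
Codon 8: UUU (Phe) → UUA (Leu) — missense.
Codon 9: GCG (Ala) → UCG (Ser) — missense.
Synonymous: 2 of 7.

2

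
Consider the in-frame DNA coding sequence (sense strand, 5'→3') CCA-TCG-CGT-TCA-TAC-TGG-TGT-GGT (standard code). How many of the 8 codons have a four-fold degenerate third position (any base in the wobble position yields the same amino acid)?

Codon 1 CCA (Pro): third position 4-fold.
Codon 2 TCG (Ser): third position 4-fold.
Codon 3 CGT (Arg): third position 4-fold.
Codon 4 TCA (Ser): third position 4-fold.
Codon 5 TAC (Tyr): third position 2-fold.
Codon 6 TGG (Trp): third position 1-fold.
Codon 7 TGT (Cys): third position 2-fold.
Codon 8 GGT (Gly): third position 4-fold.
Four-fold degenerate third positions: 5.

5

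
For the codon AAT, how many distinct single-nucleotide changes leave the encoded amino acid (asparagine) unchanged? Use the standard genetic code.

1

Position 1: none → 0 synonymous.
Position 2: none → 0 synonymous.
Position 3: AAC → 1 synonymous.
Total: 0 + 0 + 1 = 1.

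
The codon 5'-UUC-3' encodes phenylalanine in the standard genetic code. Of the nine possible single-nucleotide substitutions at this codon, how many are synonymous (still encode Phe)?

Position 1: none → 0 synonymous.
Position 2: none → 0 synonymous.
Position 3: UUU → 1 synonymous.
Total: 0 + 0 + 1 = 1.

1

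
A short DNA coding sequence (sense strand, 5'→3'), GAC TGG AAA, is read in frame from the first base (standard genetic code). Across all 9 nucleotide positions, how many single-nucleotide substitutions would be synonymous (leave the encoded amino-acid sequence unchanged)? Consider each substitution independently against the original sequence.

Codon 1 (GAC, Asp): 1 synonymous substitution.
Codon 2 (TGG, Trp): 0 synonymous substitutions.
Codon 3 (AAA, Lys): 1 synonymous substitution.
Total: 1 + 0 + 1 = 2.

2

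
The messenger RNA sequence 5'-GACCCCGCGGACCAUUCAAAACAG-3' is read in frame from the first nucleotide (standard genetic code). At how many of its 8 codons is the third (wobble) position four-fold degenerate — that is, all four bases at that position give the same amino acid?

3

Codon 1 GAC (Asp): third position 2-fold.
Codon 2 CCC (Pro): third position 4-fold.
Codon 3 GCG (Ala): third position 4-fold.
Codon 4 GAC (Asp): third position 2-fold.
Codon 5 CAU (His): third position 2-fold.
Codon 6 UCA (Ser): third position 4-fold.
Codon 7 AAA (Lys): third position 2-fold.
Codon 8 CAG (Gln): third position 2-fold.
Four-fold degenerate third positions: 3.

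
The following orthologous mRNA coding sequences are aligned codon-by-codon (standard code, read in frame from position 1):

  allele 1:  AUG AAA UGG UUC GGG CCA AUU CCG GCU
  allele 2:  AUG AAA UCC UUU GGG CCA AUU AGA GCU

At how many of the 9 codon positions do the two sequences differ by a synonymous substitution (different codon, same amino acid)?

1

Codon 1: AUG Met / AUG Met — identical.
Codon 2: AAA Lys / AAA Lys — identical.
Codon 3: UGG Trp / UCC Ser — nonsynonymous.
Codon 4: UUC Phe / UUU Phe — synonymous.
Codon 5: GGG Gly / GGG Gly — identical.
Codon 6: CCA Pro / CCA Pro — identical.
Codon 7: AUU Ile / AUU Ile — identical.
Codon 8: CCG Pro / AGA Arg — nonsynonymous.
Codon 9: GCU Ala / GCU Ala — identical.
Synonymous differences: 1.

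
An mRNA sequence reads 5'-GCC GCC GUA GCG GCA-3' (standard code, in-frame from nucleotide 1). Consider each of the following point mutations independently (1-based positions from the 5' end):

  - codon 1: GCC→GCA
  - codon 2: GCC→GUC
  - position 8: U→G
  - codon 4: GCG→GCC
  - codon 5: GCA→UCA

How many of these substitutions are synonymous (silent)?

Codon 1: GCC (Ala) → GCA (Ala) — synonymous.
Codon 2: GCC (Ala) → GUC (Val) — missense.
Codon 3: GUA (Val) → GGA (Gly) — missense.
Codon 4: GCG (Ala) → GCC (Ala) — synonymous.
Codon 5: GCA (Ala) → UCA (Ser) — missense.
Synonymous: 2 of 5.

2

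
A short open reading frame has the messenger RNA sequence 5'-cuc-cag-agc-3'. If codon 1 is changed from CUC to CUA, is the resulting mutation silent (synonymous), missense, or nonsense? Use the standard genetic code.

Position 3 falls in codon 1: CUC → Leu.
After the substitution the codon is CUA → Leu.
Both encode Leu, so the change is synonymous.

silent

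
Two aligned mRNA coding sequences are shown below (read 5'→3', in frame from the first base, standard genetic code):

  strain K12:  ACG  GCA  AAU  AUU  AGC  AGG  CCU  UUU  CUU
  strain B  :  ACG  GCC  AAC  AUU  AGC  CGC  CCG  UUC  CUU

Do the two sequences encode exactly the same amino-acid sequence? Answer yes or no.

Codon 1: ACG Thr / ACG Thr — identical.
Codon 2: GCA Ala / GCC Ala — synonymous.
Codon 3: AAU Asn / AAC Asn — synonymous.
Codon 4: AUU Ile / AUU Ile — identical.
Codon 5: AGC Ser / AGC Ser — identical.
Codon 6: AGG Arg / CGC Arg — synonymous.
Codon 7: CCU Pro / CCG Pro — synonymous.
Codon 8: UUU Phe / UUC Phe — synonymous.
Codon 9: CUU Leu / CUU Leu — identical.
Nonsynonymous differences: 0 → same protein.

yes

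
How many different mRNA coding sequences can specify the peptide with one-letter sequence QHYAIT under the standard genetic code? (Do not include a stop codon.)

384

Gln: 2 codons.
His: 2 codons.
Tyr: 2 codons.
Ala: 4 codons.
Ile: 3 codons.
Thr: 4 codons.
2 × 2 × 2 × 4 × 3 × 4 = 384.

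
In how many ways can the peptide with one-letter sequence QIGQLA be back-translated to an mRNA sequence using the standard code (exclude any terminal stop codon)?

1152

Gln: 2 codons.
Ile: 3 codons.
Gly: 4 codons.
Gln: 2 codons.
Leu: 6 codons.
Ala: 4 codons.
2 × 3 × 4 × 2 × 6 × 4 = 1152.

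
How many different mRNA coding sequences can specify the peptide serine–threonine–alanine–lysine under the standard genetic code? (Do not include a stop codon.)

Ser: 6 codons.
Thr: 4 codons.
Ala: 4 codons.
Lys: 2 codons.
6 × 4 × 4 × 2 = 192.

192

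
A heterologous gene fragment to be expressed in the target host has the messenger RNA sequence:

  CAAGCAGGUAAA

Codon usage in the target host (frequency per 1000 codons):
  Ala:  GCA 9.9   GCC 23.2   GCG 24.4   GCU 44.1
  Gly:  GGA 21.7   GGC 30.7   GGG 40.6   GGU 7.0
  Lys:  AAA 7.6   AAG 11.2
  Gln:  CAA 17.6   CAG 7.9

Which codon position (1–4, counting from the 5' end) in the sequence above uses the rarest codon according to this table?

Codon 1 CAA (Gln): 17.6 per 1000.
Codon 2 GCA (Ala): 9.9 per 1000.
Codon 3 GGU (Gly): 7.0 per 1000.
Codon 4 AAA (Lys): 7.6 per 1000.
Lowest frequency is 7.0 at codon 3.

3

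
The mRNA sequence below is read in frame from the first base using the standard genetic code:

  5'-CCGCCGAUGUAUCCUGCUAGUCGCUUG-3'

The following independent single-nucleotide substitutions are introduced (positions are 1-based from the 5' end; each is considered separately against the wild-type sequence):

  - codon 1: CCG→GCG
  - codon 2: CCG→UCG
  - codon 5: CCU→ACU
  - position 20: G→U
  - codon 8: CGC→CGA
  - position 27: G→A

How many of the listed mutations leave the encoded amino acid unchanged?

Codon 1: CCG (Pro) → GCG (Ala) — missense.
Codon 2: CCG (Pro) → UCG (Ser) — missense.
Codon 5: CCU (Pro) → ACU (Thr) — missense.
Codon 7: AGU (Ser) → AUU (Ile) — missense.
Codon 8: CGC (Arg) → CGA (Arg) — synonymous.
Codon 9: UUG (Leu) → UUA (Leu) — synonymous.
Synonymous: 2 of 6.

2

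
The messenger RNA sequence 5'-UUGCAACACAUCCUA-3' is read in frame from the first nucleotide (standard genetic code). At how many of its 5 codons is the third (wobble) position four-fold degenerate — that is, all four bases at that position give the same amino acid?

1

Codon 1 UUG (Leu): third position 2-fold.
Codon 2 CAA (Gln): third position 2-fold.
Codon 3 CAC (His): third position 2-fold.
Codon 4 AUC (Ile): third position 3-fold.
Codon 5 CUA (Leu): third position 4-fold.
Four-fold degenerate third positions: 1.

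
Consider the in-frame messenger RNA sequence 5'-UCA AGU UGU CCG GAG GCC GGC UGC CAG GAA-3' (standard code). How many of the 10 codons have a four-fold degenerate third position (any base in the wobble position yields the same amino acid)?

4

Codon 1 UCA (Ser): third position 4-fold.
Codon 2 AGU (Ser): third position 2-fold.
Codon 3 UGU (Cys): third position 2-fold.
Codon 4 CCG (Pro): third position 4-fold.
Codon 5 GAG (Glu): third position 2-fold.
Codon 6 GCC (Ala): third position 4-fold.
Codon 7 GGC (Gly): third position 4-fold.
Codon 8 UGC (Cys): third position 2-fold.
Codon 9 CAG (Gln): third position 2-fold.
Codon 10 GAA (Glu): third position 2-fold.
Four-fold degenerate third positions: 4.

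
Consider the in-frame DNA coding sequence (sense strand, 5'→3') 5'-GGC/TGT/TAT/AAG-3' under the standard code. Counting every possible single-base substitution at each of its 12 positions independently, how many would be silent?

Codon 1 (GGC, Gly): 3 synonymous substitutions.
Codon 2 (TGT, Cys): 1 synonymous substitution.
Codon 3 (TAT, Tyr): 1 synonymous substitution.
Codon 4 (AAG, Lys): 1 synonymous substitution.
Total: 3 + 1 + 1 + 1 = 6.

6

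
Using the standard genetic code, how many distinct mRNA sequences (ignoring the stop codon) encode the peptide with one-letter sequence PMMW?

4

Pro: 4 codons.
Met: 1 codon.
Met: 1 codon.
Trp: 1 codon.
4 × 1 × 1 × 1 = 4.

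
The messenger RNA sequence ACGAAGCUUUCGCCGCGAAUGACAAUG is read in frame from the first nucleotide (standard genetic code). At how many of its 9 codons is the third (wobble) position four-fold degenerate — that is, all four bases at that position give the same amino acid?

6

Codon 1 ACG (Thr): third position 4-fold.
Codon 2 AAG (Lys): third position 2-fold.
Codon 3 CUU (Leu): third position 4-fold.
Codon 4 UCG (Ser): third position 4-fold.
Codon 5 CCG (Pro): third position 4-fold.
Codon 6 CGA (Arg): third position 4-fold.
Codon 7 AUG (Met): third position 1-fold.
Codon 8 ACA (Thr): third position 4-fold.
Codon 9 AUG (Met): third position 1-fold.
Four-fold degenerate third positions: 6.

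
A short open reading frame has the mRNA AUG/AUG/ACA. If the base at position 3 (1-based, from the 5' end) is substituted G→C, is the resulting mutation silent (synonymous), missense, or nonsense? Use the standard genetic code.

missense

Position 3 falls in codon 1: AUG → Met.
After the substitution the codon is AUC → Ile.
Met ≠ Ile, so this is a missense mutation.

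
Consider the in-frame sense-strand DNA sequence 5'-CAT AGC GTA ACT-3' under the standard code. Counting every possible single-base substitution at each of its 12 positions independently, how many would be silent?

Codon 1 (CAT, His): 1 synonymous substitution.
Codon 2 (AGC, Ser): 1 synonymous substitution.
Codon 3 (GTA, Val): 3 synonymous substitutions.
Codon 4 (ACT, Thr): 3 synonymous substitutions.
Total: 1 + 1 + 3 + 3 = 8.

8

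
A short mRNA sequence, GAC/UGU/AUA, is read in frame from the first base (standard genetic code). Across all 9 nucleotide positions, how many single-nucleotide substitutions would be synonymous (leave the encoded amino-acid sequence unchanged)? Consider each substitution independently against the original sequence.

Codon 1 (GAC, Asp): 1 synonymous substitution.
Codon 2 (UGU, Cys): 1 synonymous substitution.
Codon 3 (AUA, Ile): 2 synonymous substitutions.
Total: 1 + 1 + 2 = 4.

4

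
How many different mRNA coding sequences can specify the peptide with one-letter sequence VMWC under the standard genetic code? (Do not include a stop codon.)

Val: 4 codons.
Met: 1 codon.
Trp: 1 codon.
Cys: 2 codons.
4 × 1 × 1 × 2 = 8.

8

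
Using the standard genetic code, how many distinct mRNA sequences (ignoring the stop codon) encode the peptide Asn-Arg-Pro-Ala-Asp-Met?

384

Asn: 2 codons.
Arg: 6 codons.
Pro: 4 codons.
Ala: 4 codons.
Asp: 2 codons.
Met: 1 codon.
2 × 6 × 4 × 4 × 2 × 1 = 384.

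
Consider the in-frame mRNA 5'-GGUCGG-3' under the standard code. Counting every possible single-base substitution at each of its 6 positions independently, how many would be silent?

Codon 1 (GGU, Gly): 3 synonymous substitutions.
Codon 2 (CGG, Arg): 4 synonymous substitutions.
Total: 3 + 4 = 7.

7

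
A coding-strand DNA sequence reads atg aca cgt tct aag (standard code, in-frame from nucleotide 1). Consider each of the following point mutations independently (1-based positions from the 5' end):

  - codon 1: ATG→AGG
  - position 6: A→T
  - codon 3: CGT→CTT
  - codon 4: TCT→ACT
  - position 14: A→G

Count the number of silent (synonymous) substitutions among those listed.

Codon 1: ATG (Met) → AGG (Arg) — missense.
Codon 2: ACA (Thr) → ACT (Thr) — synonymous.
Codon 3: CGT (Arg) → CTT (Leu) — missense.
Codon 4: TCT (Ser) → ACT (Thr) — missense.
Codon 5: AAG (Lys) → AGG (Arg) — missense.
Synonymous: 1 of 5.

1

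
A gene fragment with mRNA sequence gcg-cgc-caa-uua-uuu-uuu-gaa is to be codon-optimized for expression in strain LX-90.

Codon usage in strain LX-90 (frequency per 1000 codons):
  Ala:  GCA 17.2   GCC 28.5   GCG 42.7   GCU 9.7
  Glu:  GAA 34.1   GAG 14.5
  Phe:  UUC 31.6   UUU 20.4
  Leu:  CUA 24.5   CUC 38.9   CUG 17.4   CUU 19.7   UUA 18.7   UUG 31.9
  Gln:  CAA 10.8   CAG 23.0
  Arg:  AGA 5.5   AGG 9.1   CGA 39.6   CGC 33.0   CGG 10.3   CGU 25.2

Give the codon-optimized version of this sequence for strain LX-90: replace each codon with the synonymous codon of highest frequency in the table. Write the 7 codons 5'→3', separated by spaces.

Codon 1 (Ala): best is GCG at 42.7.
Codon 2 (Arg): best is CGA at 39.6.
Codon 3 (Gln): best is CAG at 23.0.
Codon 4 (Leu): best is CUC at 38.9.
Codon 5 (Phe): best is UUC at 31.6.
Codon 6 (Phe): best is UUC at 31.6.
Codon 7 (Glu): best is GAA at 34.1.

GCG CGA CAG CUC UUC UUC GAA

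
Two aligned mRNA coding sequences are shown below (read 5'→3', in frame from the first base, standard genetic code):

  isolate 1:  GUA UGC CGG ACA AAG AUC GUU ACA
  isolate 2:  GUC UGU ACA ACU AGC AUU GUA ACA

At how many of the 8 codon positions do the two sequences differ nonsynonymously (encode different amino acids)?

2

Codon 1: GUA Val / GUC Val — synonymous.
Codon 2: UGC Cys / UGU Cys — synonymous.
Codon 3: CGG Arg / ACA Thr — nonsynonymous.
Codon 4: ACA Thr / ACU Thr — synonymous.
Codon 5: AAG Lys / AGC Ser — nonsynonymous.
Codon 6: AUC Ile / AUU Ile — synonymous.
Codon 7: GUU Val / GUA Val — synonymous.
Codon 8: ACA Thr / ACA Thr — identical.
Nonsynonymous differences: 2.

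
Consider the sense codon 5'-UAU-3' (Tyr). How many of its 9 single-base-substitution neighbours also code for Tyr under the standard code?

1

Position 1: none → 0 synonymous.
Position 2: none → 0 synonymous.
Position 3: UAC → 1 synonymous.
Total: 0 + 0 + 1 = 1.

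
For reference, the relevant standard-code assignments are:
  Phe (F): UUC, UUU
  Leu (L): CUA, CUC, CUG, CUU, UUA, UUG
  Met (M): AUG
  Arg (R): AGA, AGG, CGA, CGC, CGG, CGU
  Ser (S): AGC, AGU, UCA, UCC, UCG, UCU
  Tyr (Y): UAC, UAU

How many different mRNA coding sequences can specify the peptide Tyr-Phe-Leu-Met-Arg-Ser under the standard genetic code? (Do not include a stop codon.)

864

Tyr: 2 codons.
Phe: 2 codons.
Leu: 6 codons.
Met: 1 codon.
Arg: 6 codons.
Ser: 6 codons.
2 × 2 × 6 × 1 × 6 × 6 = 864.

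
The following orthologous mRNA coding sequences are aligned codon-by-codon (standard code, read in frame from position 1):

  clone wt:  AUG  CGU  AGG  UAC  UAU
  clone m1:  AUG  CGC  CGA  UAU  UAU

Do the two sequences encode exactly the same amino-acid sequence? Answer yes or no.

Codon 1: AUG Met / AUG Met — identical.
Codon 2: CGU Arg / CGC Arg — synonymous.
Codon 3: AGG Arg / CGA Arg — synonymous.
Codon 4: UAC Tyr / UAU Tyr — synonymous.
Codon 5: UAU Tyr / UAU Tyr — identical.
Nonsynonymous differences: 0 → same protein.

yes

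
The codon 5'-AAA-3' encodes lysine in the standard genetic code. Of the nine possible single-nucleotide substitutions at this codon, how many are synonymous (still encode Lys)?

Position 1: none → 0 synonymous.
Position 2: none → 0 synonymous.
Position 3: AAG → 1 synonymous.
Total: 0 + 0 + 1 = 1.

1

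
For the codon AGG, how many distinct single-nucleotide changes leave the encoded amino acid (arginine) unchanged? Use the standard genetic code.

2

Position 1: CGG → 1 synonymous.
Position 2: none → 0 synonymous.
Position 3: AGA → 1 synonymous.
Total: 1 + 0 + 1 = 2.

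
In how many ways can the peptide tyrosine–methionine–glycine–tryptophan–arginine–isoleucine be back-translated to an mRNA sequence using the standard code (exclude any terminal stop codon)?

Tyr: 2 codons.
Met: 1 codon.
Gly: 4 codons.
Trp: 1 codon.
Arg: 6 codons.
Ile: 3 codons.
2 × 1 × 4 × 1 × 6 × 3 = 144.

144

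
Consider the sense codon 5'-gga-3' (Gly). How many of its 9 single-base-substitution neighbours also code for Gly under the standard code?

3

Position 1: none → 0 synonymous.
Position 2: none → 0 synonymous.
Position 3: GGT, GGC, GGG → 3 synonymous.
Total: 0 + 0 + 3 = 3.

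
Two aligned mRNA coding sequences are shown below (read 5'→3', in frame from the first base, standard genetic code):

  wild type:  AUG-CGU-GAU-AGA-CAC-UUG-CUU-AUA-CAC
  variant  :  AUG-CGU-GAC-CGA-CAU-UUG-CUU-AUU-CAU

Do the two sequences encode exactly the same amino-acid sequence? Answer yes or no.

yes

Codon 1: AUG Met / AUG Met — identical.
Codon 2: CGU Arg / CGU Arg — identical.
Codon 3: GAU Asp / GAC Asp — synonymous.
Codon 4: AGA Arg / CGA Arg — synonymous.
Codon 5: CAC His / CAU His — synonymous.
Codon 6: UUG Leu / UUG Leu — identical.
Codon 7: CUU Leu / CUU Leu — identical.
Codon 8: AUA Ile / AUU Ile — synonymous.
Codon 9: CAC His / CAU His — synonymous.
Nonsynonymous differences: 0 → same protein.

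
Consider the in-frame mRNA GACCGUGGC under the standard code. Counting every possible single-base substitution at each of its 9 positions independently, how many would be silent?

7

Codon 1 (GAC, Asp): 1 synonymous substitution.
Codon 2 (CGU, Arg): 3 synonymous substitutions.
Codon 3 (GGC, Gly): 3 synonymous substitutions.
Total: 1 + 3 + 3 = 7.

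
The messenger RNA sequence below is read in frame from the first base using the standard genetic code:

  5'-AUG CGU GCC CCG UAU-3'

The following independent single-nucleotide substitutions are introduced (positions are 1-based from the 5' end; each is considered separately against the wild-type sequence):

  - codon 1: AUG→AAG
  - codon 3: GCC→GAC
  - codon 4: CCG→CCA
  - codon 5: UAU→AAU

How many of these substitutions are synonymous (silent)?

1

Codon 1: AUG (Met) → AAG (Lys) — missense.
Codon 3: GCC (Ala) → GAC (Asp) — missense.
Codon 4: CCG (Pro) → CCA (Pro) — synonymous.
Codon 5: UAU (Tyr) → AAU (Asn) — missense.
Synonymous: 1 of 4.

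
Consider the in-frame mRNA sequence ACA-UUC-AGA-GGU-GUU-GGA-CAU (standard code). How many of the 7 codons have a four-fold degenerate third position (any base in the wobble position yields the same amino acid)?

4

Codon 1 ACA (Thr): third position 4-fold.
Codon 2 UUC (Phe): third position 2-fold.
Codon 3 AGA (Arg): third position 2-fold.
Codon 4 GGU (Gly): third position 4-fold.
Codon 5 GUU (Val): third position 4-fold.
Codon 6 GGA (Gly): third position 4-fold.
Codon 7 CAU (His): third position 2-fold.
Four-fold degenerate third positions: 4.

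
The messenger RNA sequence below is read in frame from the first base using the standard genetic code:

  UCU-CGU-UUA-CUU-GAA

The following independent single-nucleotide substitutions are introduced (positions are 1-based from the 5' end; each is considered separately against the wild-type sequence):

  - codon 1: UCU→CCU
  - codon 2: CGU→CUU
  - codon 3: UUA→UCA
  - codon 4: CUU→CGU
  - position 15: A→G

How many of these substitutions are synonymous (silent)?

1

Codon 1: UCU (Ser) → CCU (Pro) — missense.
Codon 2: CGU (Arg) → CUU (Leu) — missense.
Codon 3: UUA (Leu) → UCA (Ser) — missense.
Codon 4: CUU (Leu) → CGU (Arg) — missense.
Codon 5: GAA (Glu) → GAG (Glu) — synonymous.
Synonymous: 1 of 5.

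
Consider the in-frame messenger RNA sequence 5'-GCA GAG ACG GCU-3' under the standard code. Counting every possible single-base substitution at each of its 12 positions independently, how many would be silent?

10

Codon 1 (GCA, Ala): 3 synonymous substitutions.
Codon 2 (GAG, Glu): 1 synonymous substitution.
Codon 3 (ACG, Thr): 3 synonymous substitutions.
Codon 4 (GCU, Ala): 3 synonymous substitutions.
Total: 3 + 1 + 3 + 3 = 10.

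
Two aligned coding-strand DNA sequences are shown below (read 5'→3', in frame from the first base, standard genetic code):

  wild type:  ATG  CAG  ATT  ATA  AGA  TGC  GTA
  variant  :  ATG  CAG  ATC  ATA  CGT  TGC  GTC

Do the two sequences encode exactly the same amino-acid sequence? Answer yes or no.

Codon 1: ATG Met / ATG Met — identical.
Codon 2: CAG Gln / CAG Gln — identical.
Codon 3: ATT Ile / ATC Ile — synonymous.
Codon 4: ATA Ile / ATA Ile — identical.
Codon 5: AGA Arg / CGT Arg — synonymous.
Codon 6: TGC Cys / TGC Cys — identical.
Codon 7: GTA Val / GTC Val — synonymous.
Nonsynonymous differences: 0 → same protein.

yes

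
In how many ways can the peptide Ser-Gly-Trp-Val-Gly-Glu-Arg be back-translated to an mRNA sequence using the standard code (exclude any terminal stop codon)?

4608

Ser: 6 codons.
Gly: 4 codons.
Trp: 1 codon.
Val: 4 codons.
Gly: 4 codons.
Glu: 2 codons.
Arg: 6 codons.
6 × 4 × 1 × 4 × 4 × 2 × 6 = 4608.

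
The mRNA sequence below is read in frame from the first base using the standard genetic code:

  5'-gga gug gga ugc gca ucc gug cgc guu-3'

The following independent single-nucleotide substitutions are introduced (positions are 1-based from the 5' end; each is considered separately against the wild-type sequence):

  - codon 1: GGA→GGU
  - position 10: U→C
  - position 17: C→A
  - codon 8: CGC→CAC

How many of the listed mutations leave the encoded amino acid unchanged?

Codon 1: GGA (Gly) → GGU (Gly) — synonymous.
Codon 4: UGC (Cys) → CGC (Arg) — missense.
Codon 6: UCC (Ser) → UAC (Tyr) — missense.
Codon 8: CGC (Arg) → CAC (His) — missense.
Synonymous: 1 of 4.

1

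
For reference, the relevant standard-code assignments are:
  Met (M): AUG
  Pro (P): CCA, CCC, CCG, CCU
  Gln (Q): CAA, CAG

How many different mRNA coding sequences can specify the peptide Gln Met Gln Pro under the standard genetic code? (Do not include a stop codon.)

16

Gln: 2 codons.
Met: 1 codon.
Gln: 2 codons.
Pro: 4 codons.
2 × 1 × 2 × 4 = 16.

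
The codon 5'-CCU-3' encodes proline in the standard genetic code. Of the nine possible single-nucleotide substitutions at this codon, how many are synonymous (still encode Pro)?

3

Position 1: none → 0 synonymous.
Position 2: none → 0 synonymous.
Position 3: CCC, CCA, CCG → 3 synonymous.
Total: 0 + 0 + 3 = 3.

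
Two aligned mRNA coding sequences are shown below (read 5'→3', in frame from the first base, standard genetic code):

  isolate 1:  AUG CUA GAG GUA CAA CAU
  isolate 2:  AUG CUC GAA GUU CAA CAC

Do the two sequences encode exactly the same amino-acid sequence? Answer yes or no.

yes

Codon 1: AUG Met / AUG Met — identical.
Codon 2: CUA Leu / CUC Leu — synonymous.
Codon 3: GAG Glu / GAA Glu — synonymous.
Codon 4: GUA Val / GUU Val — synonymous.
Codon 5: CAA Gln / CAA Gln — identical.
Codon 6: CAU His / CAC His — synonymous.
Nonsynonymous differences: 0 → same protein.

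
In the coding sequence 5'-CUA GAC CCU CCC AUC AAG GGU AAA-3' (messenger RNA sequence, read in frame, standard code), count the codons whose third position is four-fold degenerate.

4

Codon 1 CUA (Leu): third position 4-fold.
Codon 2 GAC (Asp): third position 2-fold.
Codon 3 CCU (Pro): third position 4-fold.
Codon 4 CCC (Pro): third position 4-fold.
Codon 5 AUC (Ile): third position 3-fold.
Codon 6 AAG (Lys): third position 2-fold.
Codon 7 GGU (Gly): third position 4-fold.
Codon 8 AAA (Lys): third position 2-fold.
Four-fold degenerate third positions: 4.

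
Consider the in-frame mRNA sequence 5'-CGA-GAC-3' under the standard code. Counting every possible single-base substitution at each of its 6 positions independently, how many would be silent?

5

Codon 1 (CGA, Arg): 4 synonymous substitutions.
Codon 2 (GAC, Asp): 1 synonymous substitution.
Total: 4 + 1 = 5.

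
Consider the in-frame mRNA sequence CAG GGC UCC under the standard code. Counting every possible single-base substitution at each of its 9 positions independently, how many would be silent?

Codon 1 (CAG, Gln): 1 synonymous substitution.
Codon 2 (GGC, Gly): 3 synonymous substitutions.
Codon 3 (UCC, Ser): 3 synonymous substitutions.
Total: 1 + 3 + 3 = 7.

7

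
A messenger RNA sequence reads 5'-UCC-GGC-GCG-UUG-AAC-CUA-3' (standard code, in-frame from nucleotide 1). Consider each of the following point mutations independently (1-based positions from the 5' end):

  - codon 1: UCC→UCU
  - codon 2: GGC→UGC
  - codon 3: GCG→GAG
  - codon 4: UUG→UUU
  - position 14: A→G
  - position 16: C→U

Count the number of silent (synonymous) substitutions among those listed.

2

Codon 1: UCC (Ser) → UCU (Ser) — synonymous.
Codon 2: GGC (Gly) → UGC (Cys) — missense.
Codon 3: GCG (Ala) → GAG (Glu) — missense.
Codon 4: UUG (Leu) → UUU (Phe) — missense.
Codon 5: AAC (Asn) → AGC (Ser) — missense.
Codon 6: CUA (Leu) → UUA (Leu) — synonymous.
Synonymous: 2 of 6.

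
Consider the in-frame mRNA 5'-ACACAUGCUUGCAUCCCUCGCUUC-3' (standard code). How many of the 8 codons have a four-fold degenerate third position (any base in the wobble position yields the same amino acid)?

Codon 1 ACA (Thr): third position 4-fold.
Codon 2 CAU (His): third position 2-fold.
Codon 3 GCU (Ala): third position 4-fold.
Codon 4 UGC (Cys): third position 2-fold.
Codon 5 AUC (Ile): third position 3-fold.
Codon 6 CCU (Pro): third position 4-fold.
Codon 7 CGC (Arg): third position 4-fold.
Codon 8 UUC (Phe): third position 2-fold.
Four-fold degenerate third positions: 4.

4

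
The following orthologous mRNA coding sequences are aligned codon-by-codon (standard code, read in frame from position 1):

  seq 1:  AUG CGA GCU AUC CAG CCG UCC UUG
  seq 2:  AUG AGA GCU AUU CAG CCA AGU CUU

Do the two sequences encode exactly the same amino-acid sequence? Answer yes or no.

yes

Codon 1: AUG Met / AUG Met — identical.
Codon 2: CGA Arg / AGA Arg — synonymous.
Codon 3: GCU Ala / GCU Ala — identical.
Codon 4: AUC Ile / AUU Ile — synonymous.
Codon 5: CAG Gln / CAG Gln — identical.
Codon 6: CCG Pro / CCA Pro — synonymous.
Codon 7: UCC Ser / AGU Ser — synonymous.
Codon 8: UUG Leu / CUU Leu — synonymous.
Nonsynonymous differences: 0 → same protein.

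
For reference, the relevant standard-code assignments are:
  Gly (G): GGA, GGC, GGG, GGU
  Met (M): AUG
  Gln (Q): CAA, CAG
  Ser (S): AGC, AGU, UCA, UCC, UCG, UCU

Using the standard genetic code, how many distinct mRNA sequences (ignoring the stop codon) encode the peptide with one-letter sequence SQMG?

48

Ser: 6 codons.
Gln: 2 codons.
Met: 1 codon.
Gly: 4 codons.
6 × 2 × 1 × 4 = 48.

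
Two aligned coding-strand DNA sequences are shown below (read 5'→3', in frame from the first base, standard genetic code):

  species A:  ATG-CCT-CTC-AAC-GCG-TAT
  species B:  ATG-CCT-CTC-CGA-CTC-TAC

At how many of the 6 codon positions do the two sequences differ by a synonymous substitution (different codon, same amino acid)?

1

Codon 1: ATG Met / ATG Met — identical.
Codon 2: CCT Pro / CCT Pro — identical.
Codon 3: CTC Leu / CTC Leu — identical.
Codon 4: AAC Asn / CGA Arg — nonsynonymous.
Codon 5: GCG Ala / CTC Leu — nonsynonymous.
Codon 6: TAT Tyr / TAC Tyr — synonymous.
Synonymous differences: 1.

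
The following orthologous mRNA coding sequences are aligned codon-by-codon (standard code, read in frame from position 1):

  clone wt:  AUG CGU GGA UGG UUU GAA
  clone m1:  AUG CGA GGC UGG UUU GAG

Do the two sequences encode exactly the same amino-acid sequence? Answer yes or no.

Codon 1: AUG Met / AUG Met — identical.
Codon 2: CGU Arg / CGA Arg — synonymous.
Codon 3: GGA Gly / GGC Gly — synonymous.
Codon 4: UGG Trp / UGG Trp — identical.
Codon 5: UUU Phe / UUU Phe — identical.
Codon 6: GAA Glu / GAG Glu — synonymous.
Nonsynonymous differences: 0 → same protein.

yes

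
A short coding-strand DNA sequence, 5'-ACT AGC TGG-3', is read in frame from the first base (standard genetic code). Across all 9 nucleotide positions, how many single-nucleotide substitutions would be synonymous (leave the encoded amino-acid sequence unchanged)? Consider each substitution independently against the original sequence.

4

Codon 1 (ACT, Thr): 3 synonymous substitutions.
Codon 2 (AGC, Ser): 1 synonymous substitution.
Codon 3 (TGG, Trp): 0 synonymous substitutions.
Total: 3 + 1 + 0 = 4.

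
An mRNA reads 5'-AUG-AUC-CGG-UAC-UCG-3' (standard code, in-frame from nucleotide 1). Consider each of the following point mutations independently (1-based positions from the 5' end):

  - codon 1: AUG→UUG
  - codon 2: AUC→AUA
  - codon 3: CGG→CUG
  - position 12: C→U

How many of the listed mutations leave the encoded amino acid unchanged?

Codon 1: AUG (Met) → UUG (Leu) — missense.
Codon 2: AUC (Ile) → AUA (Ile) — synonymous.
Codon 3: CGG (Arg) → CUG (Leu) — missense.
Codon 4: UAC (Tyr) → UAU (Tyr) — synonymous.
Synonymous: 2 of 4.

2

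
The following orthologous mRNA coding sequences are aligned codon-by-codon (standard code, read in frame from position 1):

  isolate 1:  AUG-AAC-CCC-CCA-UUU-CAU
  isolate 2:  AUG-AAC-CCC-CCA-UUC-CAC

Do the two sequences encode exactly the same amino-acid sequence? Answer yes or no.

yes

Codon 1: AUG Met / AUG Met — identical.
Codon 2: AAC Asn / AAC Asn — identical.
Codon 3: CCC Pro / CCC Pro — identical.
Codon 4: CCA Pro / CCA Pro — identical.
Codon 5: UUU Phe / UUC Phe — synonymous.
Codon 6: CAU His / CAC His — synonymous.
Nonsynonymous differences: 0 → same protein.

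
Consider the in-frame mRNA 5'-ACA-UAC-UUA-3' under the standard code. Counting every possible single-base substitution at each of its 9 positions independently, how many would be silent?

Codon 1 (ACA, Thr): 3 synonymous substitutions.
Codon 2 (UAC, Tyr): 1 synonymous substitution.
Codon 3 (UUA, Leu): 2 synonymous substitutions.
Total: 3 + 1 + 2 = 6.

6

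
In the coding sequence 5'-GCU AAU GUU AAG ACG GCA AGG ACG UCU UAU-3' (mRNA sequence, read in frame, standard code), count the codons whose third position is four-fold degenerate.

6

Codon 1 GCU (Ala): third position 4-fold.
Codon 2 AAU (Asn): third position 2-fold.
Codon 3 GUU (Val): third position 4-fold.
Codon 4 AAG (Lys): third position 2-fold.
Codon 5 ACG (Thr): third position 4-fold.
Codon 6 GCA (Ala): third position 4-fold.
Codon 7 AGG (Arg): third position 2-fold.
Codon 8 ACG (Thr): third position 4-fold.
Codon 9 UCU (Ser): third position 4-fold.
Codon 10 UAU (Tyr): third position 2-fold.
Four-fold degenerate third positions: 6.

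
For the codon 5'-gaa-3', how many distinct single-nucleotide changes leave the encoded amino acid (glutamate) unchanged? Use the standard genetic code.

Position 1: none → 0 synonymous.
Position 2: none → 0 synonymous.
Position 3: GAG → 1 synonymous.
Total: 0 + 0 + 1 = 1.

1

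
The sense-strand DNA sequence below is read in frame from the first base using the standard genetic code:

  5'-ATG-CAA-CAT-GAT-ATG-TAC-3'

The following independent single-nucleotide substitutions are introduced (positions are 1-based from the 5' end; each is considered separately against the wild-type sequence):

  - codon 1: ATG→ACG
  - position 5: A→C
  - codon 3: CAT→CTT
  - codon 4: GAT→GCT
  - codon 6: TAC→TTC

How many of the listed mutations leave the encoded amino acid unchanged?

Codon 1: ATG (Met) → ACG (Thr) — missense.
Codon 2: CAA (Gln) → CCA (Pro) — missense.
Codon 3: CAT (His) → CTT (Leu) — missense.
Codon 4: GAT (Asp) → GCT (Ala) — missense.
Codon 6: TAC (Tyr) → TTC (Phe) — missense.
Synonymous: 0 of 5.

0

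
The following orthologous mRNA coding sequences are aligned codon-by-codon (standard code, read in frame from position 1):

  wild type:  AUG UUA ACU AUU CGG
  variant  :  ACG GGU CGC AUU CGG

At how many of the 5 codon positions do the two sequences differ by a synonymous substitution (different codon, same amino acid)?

Codon 1: AUG Met / ACG Thr — nonsynonymous.
Codon 2: UUA Leu / GGU Gly — nonsynonymous.
Codon 3: ACU Thr / CGC Arg — nonsynonymous.
Codon 4: AUU Ile / AUU Ile — identical.
Codon 5: CGG Arg / CGG Arg — identical.
Synonymous differences: 0.

0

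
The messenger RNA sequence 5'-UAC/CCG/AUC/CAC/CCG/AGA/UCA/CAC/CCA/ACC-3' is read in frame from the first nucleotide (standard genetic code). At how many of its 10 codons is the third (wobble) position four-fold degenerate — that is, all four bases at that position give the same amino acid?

Codon 1 UAC (Tyr): third position 2-fold.
Codon 2 CCG (Pro): third position 4-fold.
Codon 3 AUC (Ile): third position 3-fold.
Codon 4 CAC (His): third position 2-fold.
Codon 5 CCG (Pro): third position 4-fold.
Codon 6 AGA (Arg): third position 2-fold.
Codon 7 UCA (Ser): third position 4-fold.
Codon 8 CAC (His): third position 2-fold.
Codon 9 CCA (Pro): third position 4-fold.
Codon 10 ACC (Thr): third position 4-fold.
Four-fold degenerate third positions: 5.

5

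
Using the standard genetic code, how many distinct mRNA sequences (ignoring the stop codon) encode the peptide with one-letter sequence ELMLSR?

2592

Glu: 2 codons.
Leu: 6 codons.
Met: 1 codon.
Leu: 6 codons.
Ser: 6 codons.
Arg: 6 codons.
2 × 6 × 1 × 6 × 6 × 6 = 2592.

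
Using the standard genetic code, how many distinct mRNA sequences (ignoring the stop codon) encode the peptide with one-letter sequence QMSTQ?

96

Gln: 2 codons.
Met: 1 codon.
Ser: 6 codons.
Thr: 4 codons.
Gln: 2 codons.
2 × 1 × 6 × 4 × 2 = 96.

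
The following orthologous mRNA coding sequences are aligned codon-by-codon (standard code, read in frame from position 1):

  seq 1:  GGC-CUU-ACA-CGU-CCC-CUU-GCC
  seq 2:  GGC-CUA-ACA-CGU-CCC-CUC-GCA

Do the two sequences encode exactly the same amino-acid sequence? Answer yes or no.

yes

Codon 1: GGC Gly / GGC Gly — identical.
Codon 2: CUU Leu / CUA Leu — synonymous.
Codon 3: ACA Thr / ACA Thr — identical.
Codon 4: CGU Arg / CGU Arg — identical.
Codon 5: CCC Pro / CCC Pro — identical.
Codon 6: CUU Leu / CUC Leu — synonymous.
Codon 7: GCC Ala / GCA Ala — synonymous.
Nonsynonymous differences: 0 → same protein.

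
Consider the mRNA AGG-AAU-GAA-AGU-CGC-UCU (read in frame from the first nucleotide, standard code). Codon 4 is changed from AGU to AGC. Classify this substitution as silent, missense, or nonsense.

Position 12 falls in codon 4: AGU → Ser.
After the substitution the codon is AGC → Ser.
Both encode Ser, so the change is synonymous.

silent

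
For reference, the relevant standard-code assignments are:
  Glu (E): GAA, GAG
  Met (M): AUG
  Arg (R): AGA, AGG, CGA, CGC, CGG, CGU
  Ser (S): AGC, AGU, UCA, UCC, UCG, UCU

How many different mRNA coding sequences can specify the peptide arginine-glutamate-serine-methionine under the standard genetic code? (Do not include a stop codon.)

Arg: 6 codons.
Glu: 2 codons.
Ser: 6 codons.
Met: 1 codon.
6 × 2 × 6 × 1 = 72.

72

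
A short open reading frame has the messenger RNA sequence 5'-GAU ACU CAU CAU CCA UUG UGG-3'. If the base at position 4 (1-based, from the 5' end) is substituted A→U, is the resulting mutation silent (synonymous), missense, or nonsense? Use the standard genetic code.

Position 4 falls in codon 2: ACU → Thr.
After the substitution the codon is UCU → Ser.
Thr ≠ Ser, so this is a missense mutation.

missense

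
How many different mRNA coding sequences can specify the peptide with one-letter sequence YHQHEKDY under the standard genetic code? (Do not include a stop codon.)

256

Tyr: 2 codons.
His: 2 codons.
Gln: 2 codons.
His: 2 codons.
Glu: 2 codons.
Lys: 2 codons.
Asp: 2 codons.
Tyr: 2 codons.
2 × 2 × 2 × 2 × 2 × 2 × 2 × 2 = 256.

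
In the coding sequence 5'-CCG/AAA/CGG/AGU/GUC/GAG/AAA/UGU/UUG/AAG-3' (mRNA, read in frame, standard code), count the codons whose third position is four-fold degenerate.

3

Codon 1 CCG (Pro): third position 4-fold.
Codon 2 AAA (Lys): third position 2-fold.
Codon 3 CGG (Arg): third position 4-fold.
Codon 4 AGU (Ser): third position 2-fold.
Codon 5 GUC (Val): third position 4-fold.
Codon 6 GAG (Glu): third position 2-fold.
Codon 7 AAA (Lys): third position 2-fold.
Codon 8 UGU (Cys): third position 2-fold.
Codon 9 UUG (Leu): third position 2-fold.
Codon 10 AAG (Lys): third position 2-fold.
Four-fold degenerate third positions: 3.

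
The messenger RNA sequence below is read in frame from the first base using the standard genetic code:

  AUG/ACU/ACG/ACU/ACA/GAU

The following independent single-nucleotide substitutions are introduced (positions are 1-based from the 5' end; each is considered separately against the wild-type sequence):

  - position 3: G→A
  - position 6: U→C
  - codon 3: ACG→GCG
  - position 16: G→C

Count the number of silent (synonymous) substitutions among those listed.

Codon 1: AUG (Met) → AUA (Ile) — missense.
Codon 2: ACU (Thr) → ACC (Thr) — synonymous.
Codon 3: ACG (Thr) → GCG (Ala) — missense.
Codon 6: GAU (Asp) → CAU (His) — missense.
Synonymous: 1 of 4.

1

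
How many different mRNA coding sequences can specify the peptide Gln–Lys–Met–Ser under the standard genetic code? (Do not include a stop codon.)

Gln: 2 codons.
Lys: 2 codons.
Met: 1 codon.
Ser: 6 codons.
2 × 2 × 1 × 6 = 24.

24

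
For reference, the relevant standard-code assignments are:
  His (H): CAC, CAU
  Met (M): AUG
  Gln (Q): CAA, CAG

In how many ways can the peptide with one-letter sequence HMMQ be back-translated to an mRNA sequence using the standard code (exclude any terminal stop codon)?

His: 2 codons.
Met: 1 codon.
Met: 1 codon.
Gln: 2 codons.
2 × 1 × 1 × 2 = 4.

4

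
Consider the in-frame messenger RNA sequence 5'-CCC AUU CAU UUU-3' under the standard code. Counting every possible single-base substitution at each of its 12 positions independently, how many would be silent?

Codon 1 (CCC, Pro): 3 synonymous substitutions.
Codon 2 (AUU, Ile): 2 synonymous substitutions.
Codon 3 (CAU, His): 1 synonymous substitution.
Codon 4 (UUU, Phe): 1 synonymous substitution.
Total: 3 + 2 + 1 + 1 = 7.

7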